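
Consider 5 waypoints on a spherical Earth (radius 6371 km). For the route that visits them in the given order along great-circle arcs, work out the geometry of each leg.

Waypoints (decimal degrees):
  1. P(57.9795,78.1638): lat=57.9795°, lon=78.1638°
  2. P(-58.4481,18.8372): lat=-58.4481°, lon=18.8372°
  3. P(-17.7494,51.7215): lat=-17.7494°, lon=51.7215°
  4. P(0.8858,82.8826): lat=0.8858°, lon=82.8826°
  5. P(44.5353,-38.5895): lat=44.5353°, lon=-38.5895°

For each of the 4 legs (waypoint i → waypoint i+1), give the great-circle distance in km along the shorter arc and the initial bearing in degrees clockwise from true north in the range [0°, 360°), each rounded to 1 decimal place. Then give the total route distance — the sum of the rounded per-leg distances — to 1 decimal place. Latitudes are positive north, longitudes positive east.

Leg 1: φ1=1.0119332, φ2=-1.0201118, Δφ=-2.0320450, Δλ=-1.0354445 rad; a=sin²(Δφ/2)+cosφ1·cosφ2·sin²(Δλ/2)=0.7904886145; c=2·atan2(√a, √(1-a))=2.190725149; dist=6371·c=13957.110 ≈ 13957.1 km; running total=13957.1 km
Leg 1 bearing: y=sinΔλ·cosφ2=-0.45005947, x=cosφ1·sinφ2-sinφ1·cosφ2·cosΔλ=-0.67816807; θ=atan2(y, x)=-146.4302° <0 so +360° → 213.5698° ≈ 213.6°
Leg 2: φ1=-1.0201118, φ2=-0.3097855, Δφ=0.7103263, Δλ=0.5739393 rad; a=sin²(Δφ/2)+cosφ1·cosφ2·sin²(Δλ/2)=0.1608520753; c=2·atan2(√a, √(1-a))=0.825355421; dist=6371·c=5258.339 ≈ 5258.3 km; running total=19215.4 km
Leg 2 bearing: y=sinΔλ·cosφ2=0.51709966, x=cosφ1·sinφ2-sinφ1·cosφ2·cosΔλ=0.52203705; θ=atan2(y, x)=44.7278° ≈ 44.7°
Leg 3: φ1=-0.3097855, φ2=0.0154601, Δφ=0.3252456, Δλ=0.5438638 rad; a=sin²(Δφ/2)+cosφ1·cosφ2·sin²(Δλ/2)=0.0949137290; c=2·atan2(√a, √(1-a))=0.626349927; dist=6371·c=3990.475 ≈ 3990.5 km; running total=23205.9 km
Leg 3 bearing: y=sinΔλ·cosφ2=0.51738432, x=cosφ1·sinφ2-sinφ1·cosφ2·cosΔλ=0.27556110; θ=atan2(y, x)=61.9600° ≈ 62.0°
Leg 4: φ1=0.0154601, φ2=0.7772876, Δφ=0.7618275, Δλ=-2.1200881 rad; a=sin²(Δφ/2)+cosφ1·cosφ2·sin²(Δλ/2)=0.6806318275; c=2·atan2(√a, √(1-a))=1.940419044; dist=6371·c=12362.410 ≈ 12362.4 km; running total=35568.3 km
Leg 4 bearing: y=sinΔλ·cosφ2=-0.60795896, x=cosφ1·sinφ2-sinφ1·cosφ2·cosΔλ=0.70701802; θ=atan2(y, x)=-40.6920° <0 so +360° → 319.3080° ≈ 319.3°

Leg 1: dist=13957.1 km, bearing=213.6°
Leg 2: dist=5258.3 km, bearing=44.7°
Leg 3: dist=3990.5 km, bearing=62.0°
Leg 4: dist=12362.4 km, bearing=319.3°
Total: 35568.3 km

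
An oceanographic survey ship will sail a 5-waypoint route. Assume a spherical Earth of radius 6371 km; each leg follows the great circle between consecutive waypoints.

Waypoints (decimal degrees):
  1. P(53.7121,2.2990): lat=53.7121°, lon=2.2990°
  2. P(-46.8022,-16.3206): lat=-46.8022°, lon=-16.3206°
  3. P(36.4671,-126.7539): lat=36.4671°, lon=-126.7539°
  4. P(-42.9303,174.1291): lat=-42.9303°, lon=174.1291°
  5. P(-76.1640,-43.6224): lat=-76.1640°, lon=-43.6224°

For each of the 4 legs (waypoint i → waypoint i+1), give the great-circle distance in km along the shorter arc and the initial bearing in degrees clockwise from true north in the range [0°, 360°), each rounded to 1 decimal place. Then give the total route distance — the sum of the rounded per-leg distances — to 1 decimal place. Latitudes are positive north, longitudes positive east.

Leg 1: φ1=0.9374530, φ2=-0.8168525, Δφ=-1.7543055, Δλ=-0.3249733 rad; a=sin²(Δφ/2)+cosφ1·cosφ2·sin²(Δλ/2)=0.6018428097; c=2·atan2(√a, √(1-a))=1.775917321; dist=6371·c=11314.369 ≈ 11314.4 km; running total=11314.4 km
Leg 1 bearing: y=sinΔλ·cosφ2=-0.21855566, x=cosφ1·sinφ2-sinφ1·cosφ2·cosΔλ=-0.95432992; θ=atan2(y, x)=-167.1009° <0 so +360° → 192.8991° ≈ 192.9°
Leg 2: φ1=-0.8168525, φ2=0.6364710, Δφ=1.4533235, Δλ=-1.9274247 rad; a=sin²(Δφ/2)+cosφ1·cosφ2·sin²(Δλ/2)=0.8127355872; c=2·atan2(√a, √(1-a))=2.246531592; dist=6371·c=14312.653 ≈ 14312.7 km; running total=25627.1 km
Leg 2 bearing: y=sinΔλ·cosφ2=-0.75359752, x=cosφ1·sinφ2-sinφ1·cosφ2·cosΔλ=0.20217960; θ=atan2(y, x)=-74.9820° <0 so +360° → 285.0180° ≈ 285.0°
Leg 3: φ1=0.6364710, φ2=-0.7492751, Δφ=-1.3857460, Δλ=5.2513990 rad; a=sin²(Δφ/2)+cosφ1·cosφ2·sin²(Δλ/2)=0.5512953422; c=2·atan2(√a, √(1-a))=1.673567827; dist=6371·c=10662.301 ≈ 10662.3 km; running total=36289.4 km
Leg 3 bearing: y=sinΔλ·cosφ2=-0.62837191, x=cosφ1·sinφ2-sinφ1·cosφ2·cosΔλ=-0.77111860; θ=atan2(y, x)=-140.8240° <0 so +360° → 219.1760° ≈ 219.2°
Leg 4: φ1=-0.7492751, φ2=-1.3293126, Δφ=-0.5800375, Δλ=-3.8004806 rad; a=sin²(Δφ/2)+cosφ1·cosφ2·sin²(Δλ/2)=0.2385495751; c=2·atan2(√a, √(1-a))=1.020545733; dist=6371·c=6501.897 ≈ 6501.9 km; running total=42791.3 km
Leg 4 bearing: y=sinΔλ·cosφ2=0.14641279, x=cosφ1·sinφ2-sinφ1·cosφ2·cosΔλ=-0.83972495; θ=atan2(y, x)=170.1094° ≈ 170.1°

Leg 1: dist=11314.4 km, bearing=192.9°
Leg 2: dist=14312.7 km, bearing=285.0°
Leg 3: dist=10662.3 km, bearing=219.2°
Leg 4: dist=6501.9 km, bearing=170.1°
Total: 42791.3 km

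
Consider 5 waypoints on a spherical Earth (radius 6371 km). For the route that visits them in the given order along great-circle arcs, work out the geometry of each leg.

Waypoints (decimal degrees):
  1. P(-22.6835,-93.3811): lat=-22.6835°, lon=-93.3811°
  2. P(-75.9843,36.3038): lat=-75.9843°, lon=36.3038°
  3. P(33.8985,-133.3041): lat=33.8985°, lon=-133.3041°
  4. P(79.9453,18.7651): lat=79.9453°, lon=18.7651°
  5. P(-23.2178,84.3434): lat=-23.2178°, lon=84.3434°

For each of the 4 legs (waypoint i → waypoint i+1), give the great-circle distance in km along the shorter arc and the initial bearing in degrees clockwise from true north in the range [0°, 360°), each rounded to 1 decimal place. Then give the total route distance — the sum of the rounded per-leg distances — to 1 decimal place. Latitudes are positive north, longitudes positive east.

Leg 1: φ1=-0.3959018, φ2=-1.3261762, Δφ=-0.9302745, Δλ=2.2634285 rad; a=sin²(Δφ/2)+cosφ1·cosφ2·sin²(Δλ/2)=0.3842652592; c=2·atan2(√a, √(1-a))=1.337208411; dist=6371·c=8519.355 ≈ 8519.4 km; running total=8519.4 km
Leg 1 bearing: y=sinΔλ·cosφ2=0.18637992, x=cosφ1·sinφ2-sinφ1·cosφ2·cosΔλ=-0.95482166; θ=atan2(y, x)=168.9548° ≈ 169.0°
Leg 2: φ1=-1.3261762, φ2=0.5916404, Δφ=1.9178167, Δλ=-2.9602163 rad; a=sin²(Δφ/2)+cosφ1·cosφ2·sin²(Δλ/2)=0.8694222373; c=2·atan2(√a, √(1-a))=2.402150324; dist=6371·c=15304.100 ≈ 15304.1 km; running total=23823.5 km
Leg 2 bearing: y=sinΔλ·cosφ2=-0.14972318, x=cosφ1·sinφ2-sinφ1·cosφ2·cosΔλ=-0.65703258; θ=atan2(y, x)=-167.1628° <0 so +360° → 192.8372° ≈ 192.8°
Leg 3: φ1=0.5916404, φ2=1.3953087, Δφ=0.8036683, Δλ=2.6541082 rad; a=sin²(Δφ/2)+cosφ1·cosφ2·sin²(Δλ/2)=0.2894375193; c=2·atan2(√a, √(1-a))=1.136111057; dist=6371·c=7238.164 ≈ 7238.2 km; running total=31061.7 km
Leg 3 bearing: y=sinΔλ·cosφ2=0.08177800, x=cosφ1·sinφ2-sinφ1·cosφ2·cosΔλ=0.90330843; θ=atan2(y, x)=5.1730° ≈ 5.2°
Leg 4: φ1=1.3953087, φ2=-0.4052271, Δφ=-1.8005358, Δλ=1.1445573 rad; a=sin²(Δφ/2)+cosφ1·cosφ2·sin²(Δλ/2)=0.6609176103; c=2·atan2(√a, √(1-a))=1.898463526; dist=6371·c=12095.111 ≈ 12095.1 km; running total=43156.8 km
Leg 4 bearing: y=sinΔλ·cosφ2=0.83678619, x=cosφ1·sinφ2-sinφ1·cosφ2·cosΔλ=-0.44295706; θ=atan2(y, x)=117.8947° ≈ 117.9°

Leg 1: dist=8519.4 km, bearing=169.0°
Leg 2: dist=15304.1 km, bearing=192.8°
Leg 3: dist=7238.2 km, bearing=5.2°
Leg 4: dist=12095.1 km, bearing=117.9°
Total: 43156.8 km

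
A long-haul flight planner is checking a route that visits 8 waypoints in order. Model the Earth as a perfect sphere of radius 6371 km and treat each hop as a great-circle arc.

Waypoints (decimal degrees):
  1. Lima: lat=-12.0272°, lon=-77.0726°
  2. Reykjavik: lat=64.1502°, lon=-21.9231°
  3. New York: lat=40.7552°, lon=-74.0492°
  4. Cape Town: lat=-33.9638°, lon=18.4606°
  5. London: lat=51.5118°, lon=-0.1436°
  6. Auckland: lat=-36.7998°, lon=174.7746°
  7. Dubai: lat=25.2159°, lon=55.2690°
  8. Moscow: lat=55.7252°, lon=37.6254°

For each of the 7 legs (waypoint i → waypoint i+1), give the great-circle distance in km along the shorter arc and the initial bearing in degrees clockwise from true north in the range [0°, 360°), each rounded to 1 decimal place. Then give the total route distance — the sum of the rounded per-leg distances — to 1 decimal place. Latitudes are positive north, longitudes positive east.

Leg 1: φ1=-0.2099142, φ2=1.1196322, Δφ=1.3295464, Δλ=0.9625404 rad; a=sin²(Δφ/2)+cosφ1·cosφ2·sin²(Δλ/2)=0.4719204567; c=2·atan2(√a, √(1-a))=1.514607679; dist=6371·c=9649.566 ≈ 9649.6 km; running total=9649.6 km
Leg 1 bearing: y=sinΔλ·cosφ2=0.35781265, x=cosφ1·sinφ2-sinφ1·cosφ2·cosΔλ=0.93210314; θ=atan2(y, x)=21.0006° ≈ 21.0°
Leg 2: φ1=1.1196322, φ2=0.7113124, Δφ=-0.4083198, Δλ=-0.9097721 rad; a=sin²(Δφ/2)+cosφ1·cosφ2·sin²(Δλ/2)=0.1048621947; c=2·atan2(√a, √(1-a))=0.659537668; dist=6371·c=4201.914 ≈ 4201.9 km; running total=13851.5 km
Leg 2 bearing: y=sinΔλ·cosφ2=-0.59794763, x=cosφ1·sinφ2-sinφ1·cosφ2·cosΔλ=-0.13387715; θ=atan2(y, x)=-102.6201° <0 so +360° → 257.3799° ≈ 257.4°
Leg 3: φ1=0.7113124, φ2=-0.5927801, Δφ=-1.3040926, Δλ=1.6146006 rad; a=sin²(Δφ/2)+cosφ1·cosφ2·sin²(Δλ/2)=0.6961135396; c=2·atan2(√a, √(1-a))=1.973847758; dist=6371·c=12575.384 ≈ 12575.4 km; running total=26426.9 km
Leg 3 bearing: y=sinΔλ·cosφ2=0.82859511, x=cosφ1·sinφ2-sinφ1·cosφ2·cosΔλ=-0.39948474; θ=atan2(y, x)=115.7398° ≈ 115.7°
Leg 4: φ1=-0.5927801, φ2=0.8990505, Δφ=1.4918307, Δλ=-0.3247045 rad; a=sin²(Δφ/2)+cosφ1·cosφ2·sin²(Δλ/2)=0.4740445156; c=2·atan2(√a, √(1-a))=1.518862015; dist=6371·c=9676.670 ≈ 9676.7 km; running total=36103.6 km
Leg 4 bearing: y=sinΔλ·cosφ2=-0.19854866, x=cosφ1·sinφ2-sinφ1·cosφ2·cosΔλ=0.97871532; θ=atan2(y, x)=-11.4678° <0 so +360° → 348.5322° ≈ 348.5°
Leg 5: φ1=0.8990505, φ2=-0.6422777, Δφ=-1.5413282, Δλ=3.0528985 rad; a=sin²(Δφ/2)+cosφ1·cosφ2·sin²(Δλ/2)=0.9826278695; c=2·atan2(√a, √(1-a))=2.877216633; dist=6371·c=18330.747 ≈ 18330.7 km; running total=54434.3 km
Leg 5 bearing: y=sinΔλ·cosφ2=0.07092729, x=cosφ1·sinφ2-sinφ1·cosφ2·cosΔλ=0.25149688; θ=atan2(y, x)=15.7495° ≈ 15.7°
Leg 6: φ1=-0.6422777, φ2=0.4401005, Δφ=1.0823782, Δλ=-2.0857662 rad; a=sin²(Δφ/2)+cosφ1·cosφ2·sin²(Δλ/2)=0.8059947013; c=2·atan2(√a, √(1-a))=2.229369951; dist=6371·c=14203.316 ≈ 14203.3 km; running total=68637.6 km
Leg 6 bearing: y=sinΔλ·cosφ2=-0.78737496, x=cosφ1·sinφ2-sinφ1·cosφ2·cosΔλ=0.07422693; θ=atan2(y, x)=-84.6146° <0 so +360° → 275.3854° ≈ 275.4°
Leg 7: φ1=0.4401005, φ2=0.9725882, Δφ=0.5324877, Δλ=-0.3079389 rad; a=sin²(Δφ/2)+cosφ1·cosφ2·sin²(Δλ/2)=0.0812099386; c=2·atan2(√a, √(1-a))=0.577957721; dist=6371·c=3682.169 ≈ 3682.2 km; running total=72319.8 km
Leg 7 bearing: y=sinΔλ·cosφ2=-0.17069187, x=cosφ1·sinφ2-sinφ1·cosφ2·cosΔλ=0.51896418; θ=atan2(y, x)=-18.2065° <0 so +360° → 341.7935° ≈ 341.8°

Leg 1: dist=9649.6 km, bearing=21.0°
Leg 2: dist=4201.9 km, bearing=257.4°
Leg 3: dist=12575.4 km, bearing=115.7°
Leg 4: dist=9676.7 km, bearing=348.5°
Leg 5: dist=18330.7 km, bearing=15.7°
Leg 6: dist=14203.3 km, bearing=275.4°
Leg 7: dist=3682.2 km, bearing=341.8°
Total: 72319.8 km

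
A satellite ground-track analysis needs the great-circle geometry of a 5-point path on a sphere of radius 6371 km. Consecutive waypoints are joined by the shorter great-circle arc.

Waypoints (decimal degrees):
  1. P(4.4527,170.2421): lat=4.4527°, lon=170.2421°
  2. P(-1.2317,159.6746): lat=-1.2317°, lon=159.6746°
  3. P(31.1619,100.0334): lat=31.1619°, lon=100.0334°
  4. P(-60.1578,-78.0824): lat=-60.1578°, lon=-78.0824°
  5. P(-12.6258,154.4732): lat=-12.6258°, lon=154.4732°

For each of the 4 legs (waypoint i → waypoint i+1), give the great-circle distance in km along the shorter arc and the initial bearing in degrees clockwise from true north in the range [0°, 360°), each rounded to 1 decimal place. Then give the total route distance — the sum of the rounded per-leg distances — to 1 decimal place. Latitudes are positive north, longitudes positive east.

Leg 1: dist=1333.4 km, bearing=241.9°
Leg 2: dist=7237.2 km, bearing=305.5°
Leg 3: dist=16787.9 km, bearing=181.9°
Leg 4: dist=10681.8 km, bearing=231.2°
Total: 36040.3 km

Leg 1: φ1=0.0777143, φ2=-0.0214972, Δφ=-0.0992115, Δλ=-0.1844377 rad; a=sin²(Δφ/2)+cosφ1·cosφ2·sin²(Δλ/2)=0.0109113966; c=2·atan2(√a, √(1-a))=0.209297065; dist=6371·c=1333.432 ≈ 1333.4 km; running total=1333.4 km
Leg 1 bearing: y=sinΔλ·cosφ2=-0.18335139, x=cosφ1·sinφ2-sinφ1·cosφ2·cosΔλ=-0.09773238; θ=atan2(y, x)=-118.0591° <0 so +360° → 241.9409° ≈ 241.9°
Leg 2: φ1=-0.0214972, φ2=0.5438778, Δφ=0.5653750, Δλ=-1.0409353 rad; a=sin²(Δφ/2)+cosφ1·cosφ2·sin²(Δλ/2)=0.2893682003; c=2·atan2(√a, √(1-a))=1.135958198; dist=6371·c=7237.190 ≈ 7237.2 km; running total=8570.6 km
Leg 2 bearing: y=sinΔλ·cosφ2=-0.73837150, x=cosφ1·sinφ2-sinφ1·cosφ2·cosΔλ=0.52663508; θ=atan2(y, x)=-54.5021° <0 so +360° → 305.4979° ≈ 305.5°
Leg 3: φ1=0.5438778, φ2=-1.0499517, Δφ=-1.5938294, Δλ=-3.1087072 rad; a=sin²(Δφ/2)+cosφ1·cosφ2·sin²(Δλ/2)=0.9372120848; c=2·atan2(√a, √(1-a))=2.635043989; dist=6371·c=16787.865 ≈ 16787.9 km; running total=25358.5 km
Leg 3 bearing: y=sinΔλ·cosφ2=-0.01636130, x=cosφ1·sinφ2-sinφ1·cosφ2·cosΔλ=-0.48488625; θ=atan2(y, x)=-178.0674° <0 so +360° → 181.9326° ≈ 181.9°
Leg 4: φ1=-1.0499517, φ2=-0.2203618, Δφ=0.8295899, Δλ=4.0588609 rad; a=sin²(Δφ/2)+cosφ1·cosφ2·sin²(Δλ/2)=0.5528149556; c=2·atan2(√a, √(1-a))=1.676623662; dist=6371·c=10681.769 ≈ 10681.8 km; running total=36040.3 km
Leg 4 bearing: y=sinΔλ·cosφ2=-0.77474491, x=cosφ1·sinφ2-sinφ1·cosφ2·cosΔλ=-0.62338804; θ=atan2(y, x)=-128.8214° <0 so +360° → 231.1786° ≈ 231.2°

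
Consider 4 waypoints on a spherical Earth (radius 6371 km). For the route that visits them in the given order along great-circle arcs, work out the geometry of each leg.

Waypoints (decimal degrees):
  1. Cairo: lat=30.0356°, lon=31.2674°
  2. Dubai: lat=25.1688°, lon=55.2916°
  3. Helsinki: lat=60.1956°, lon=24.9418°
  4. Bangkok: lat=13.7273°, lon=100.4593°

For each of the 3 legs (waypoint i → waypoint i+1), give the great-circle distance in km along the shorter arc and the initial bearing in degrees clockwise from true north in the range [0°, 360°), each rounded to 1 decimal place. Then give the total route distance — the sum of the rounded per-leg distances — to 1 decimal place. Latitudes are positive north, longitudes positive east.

Leg 1: dist=2423.4 km, bearing=97.1°
Leg 2: dist=4534.4 km, bearing=337.4°
Leg 3: dist=7887.5 km, bearing=95.6°
Total: 14845.3 km

Leg 1: φ1=0.5242201, φ2=0.4392784, Δφ=-0.0849417, Δλ=0.4193014 rad; a=sin²(Δφ/2)+cosφ1·cosφ2·sin²(Δλ/2)=0.0357395644; c=2·atan2(√a, √(1-a))=0.380387400; dist=6371·c=2423.448 ≈ 2423.4 km; running total=2423.4 km
Leg 1 bearing: y=sinΔλ·cosφ2=0.36846975, x=cosφ1·sinφ2-sinφ1·cosφ2·cosΔλ=-0.04559640; θ=atan2(y, x)=97.0542° ≈ 97.1°
Leg 2: φ1=0.4392784, φ2=1.0506114, Δφ=0.6113330, Δλ=-0.5297039 rad; a=sin²(Δφ/2)+cosφ1·cosφ2·sin²(Δλ/2)=0.1213826965; c=2·atan2(√a, √(1-a))=0.711727646; dist=6371·c=4534.417 ≈ 4534.4 km; running total=6957.8 km
Leg 2 bearing: y=sinΔλ·cosφ2=-0.25114362, x=cosφ1·sinφ2-sinφ1·cosφ2·cosΔλ=0.60292838; θ=atan2(y, x)=-22.6137° <0 so +360° → 337.3863° ≈ 337.4°
Leg 3: φ1=1.0506114, φ2=0.2395866, Δφ=-0.8110248, Δλ=1.3180290 rad; a=sin²(Δφ/2)+cosφ1·cosφ2·sin²(Δλ/2)=0.3366679566; c=2·atan2(√a, √(1-a))=1.238024457; dist=6371·c=7887.454 ≈ 7887.5 km; running total=14845.3 km
Leg 3 bearing: y=sinΔλ·cosφ2=0.94056787, x=cosφ1·sinφ2-sinφ1·cosφ2·cosΔλ=-0.09285822; θ=atan2(y, x)=95.6383° ≈ 95.6°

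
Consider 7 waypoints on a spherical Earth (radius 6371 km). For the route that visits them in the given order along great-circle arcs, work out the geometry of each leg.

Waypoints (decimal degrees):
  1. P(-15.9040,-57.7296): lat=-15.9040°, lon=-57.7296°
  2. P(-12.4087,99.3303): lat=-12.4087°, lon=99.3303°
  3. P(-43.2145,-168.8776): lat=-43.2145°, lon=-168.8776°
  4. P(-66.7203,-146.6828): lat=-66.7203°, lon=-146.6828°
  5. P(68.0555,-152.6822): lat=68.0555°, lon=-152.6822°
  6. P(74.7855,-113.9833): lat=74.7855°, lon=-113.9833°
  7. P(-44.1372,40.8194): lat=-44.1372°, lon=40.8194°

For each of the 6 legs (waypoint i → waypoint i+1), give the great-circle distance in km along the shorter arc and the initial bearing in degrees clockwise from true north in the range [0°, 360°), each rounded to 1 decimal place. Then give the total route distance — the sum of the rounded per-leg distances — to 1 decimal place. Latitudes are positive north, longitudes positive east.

Leg 1: dist=15980.4 km, bearing=140.0°
Leg 2: dist=9209.9 km, bearing=132.8°
Leg 3: dist=2936.0 km, bearing=160.4°
Leg 4: dist=14993.6 km, bearing=356.8°
Leg 5: dist=1522.6 km, bearing=43.9°
Leg 6: dist=16389.4 km, bearing=34.5°
Total: 61031.9 km

Leg 1: φ1=-0.2775772, φ2=-0.2165727, Δφ=0.0610045, Δλ=2.7412124 rad; a=sin²(Δφ/2)+cosφ1·cosφ2·sin²(Δλ/2)=0.9030445782; c=2·atan2(√a, √(1-a))=2.508309926; dist=6371·c=15980.443 ≈ 15980.4 km; running total=15980.4 km
Leg 1 bearing: y=sinΔλ·cosφ2=0.38066345, x=cosφ1·sinφ2-sinφ1·cosφ2·cosΔλ=-0.45311766; θ=atan2(y, x)=139.9664° ≈ 140.0°
Leg 2: φ1=-0.2165727, φ2=-0.7542353, Δφ=-0.5376626, Δλ=-4.6811109 rad; a=sin²(Δφ/2)+cosφ1·cosφ2·sin²(Δλ/2)=0.4375607785; c=2·atan2(√a, √(1-a))=1.445591013; dist=6371·c=9209.860 ≈ 9209.9 km; running total=25190.3 km
Leg 2 bearing: y=sinΔλ·cosφ2=0.72843890, x=cosφ1·sinφ2-sinφ1·cosφ2·cosΔλ=-0.67363354; θ=atan2(y, x)=132.7615° ≈ 132.8°
Leg 3: φ1=-0.7542353, φ2=-1.1644889, Δφ=-0.4102536, Δλ=0.3873723 rad; a=sin²(Δφ/2)+cosφ1·cosφ2·sin²(Δλ/2)=0.0521611262; c=2·atan2(√a, √(1-a))=0.460843412; dist=6371·c=2936.033 ≈ 2936.0 km; running total=28126.3 km
Leg 3 bearing: y=sinΔλ·cosφ2=0.14929705, x=cosφ1·sinφ2-sinφ1·cosφ2·cosΔλ=-0.41889350; θ=atan2(y, x)=160.3835° ≈ 160.4°
Leg 4: φ1=-1.1644889, φ2=1.1877925, Δφ=2.3522815, Δλ=-0.1047093 rad; a=sin²(Δφ/2)+cosφ1·cosφ2·sin²(Δλ/2)=0.8525716920; c=2·atan2(√a, √(1-a))=2.353421668; dist=6371·c=14993.649 ≈ 14993.6 km; running total=43119.9 km
Leg 4 bearing: y=sinΔλ·cosφ2=-0.03905926, x=cosφ1·sinφ2-sinφ1·cosφ2·cosΔλ=0.70798812; θ=atan2(y, x)=-3.1578° <0 so +360° → 356.8422° ≈ 356.8°
Leg 5: φ1=1.1877925, φ2=1.3052532, Δφ=0.1174607, Δλ=0.6754232 rad; a=sin²(Δφ/2)+cosφ1·cosφ2·sin²(Δλ/2)=0.0142116820; c=2·atan2(√a, √(1-a))=0.238993899; dist=6371·c=1522.630 ≈ 1522.6 km; running total=44642.5 km
Leg 5 bearing: y=sinΔλ·cosφ2=0.16408062, x=cosφ1·sinφ2-sinφ1·cosφ2·cosΔλ=0.17063526; θ=atan2(y, x)=43.8781° ≈ 43.9°
Leg 6: φ1=1.3052532, φ2=-0.7703395, Δφ=-2.0755927, Δλ=2.7018168 rad; a=sin²(Δφ/2)+cosφ1·cosφ2·sin²(Δλ/2)=0.9211956730; c=2·atan2(√a, √(1-a))=2.572502012; dist=6371·c=16389.410 ≈ 16389.4 km; running total=61031.9 km
Leg 6 bearing: y=sinΔλ·cosφ2=0.30554026, x=cosφ1·sinφ2-sinφ1·cosφ2·cosΔλ=0.44387157; θ=atan2(y, x)=34.5417° ≈ 34.5°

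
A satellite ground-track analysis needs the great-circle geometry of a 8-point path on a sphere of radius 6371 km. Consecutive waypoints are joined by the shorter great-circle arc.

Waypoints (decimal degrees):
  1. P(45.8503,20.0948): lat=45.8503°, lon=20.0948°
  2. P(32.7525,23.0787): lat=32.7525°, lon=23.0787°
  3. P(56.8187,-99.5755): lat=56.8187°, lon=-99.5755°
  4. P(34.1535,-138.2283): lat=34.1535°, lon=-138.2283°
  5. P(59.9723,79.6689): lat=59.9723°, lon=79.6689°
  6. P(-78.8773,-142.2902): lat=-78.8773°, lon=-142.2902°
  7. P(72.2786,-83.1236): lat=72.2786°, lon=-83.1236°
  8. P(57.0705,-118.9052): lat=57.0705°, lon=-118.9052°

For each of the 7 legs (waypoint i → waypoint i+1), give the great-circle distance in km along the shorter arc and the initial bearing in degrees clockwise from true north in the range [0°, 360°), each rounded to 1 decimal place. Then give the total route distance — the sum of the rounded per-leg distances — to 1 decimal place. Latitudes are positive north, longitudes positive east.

Leg 1: dist=1478.6 km, bearing=169.0°
Leg 2: dist=8695.8 km, bearing=331.9°
Leg 3: dist=3842.6 km, bearing=245.7°
Leg 4: dist=8988.4 km, bearing=341.9°
Leg 5: dist=17470.7 km, bearing=160.6°
Leg 6: dist=17209.0 km, bearing=37.8°
Leg 7: dist=2332.1 km, bearing=242.6°
Total: 60017.2 km

Leg 1: φ1=0.8002387, φ2=0.5716390, Δφ=-0.2285997, Δλ=0.0520789 rad; a=sin²(Δφ/2)+cosφ1·cosφ2·sin²(Δλ/2)=0.0134047767; c=2·atan2(√a, √(1-a))=0.232078475; dist=6371·c=1478.572 ≈ 1478.6 km; running total=1478.6 km
Leg 1 bearing: y=sinΔλ·cosφ2=0.04377934, x=cosφ1·sinφ2-sinφ1·cosφ2·cosΔλ=-0.22579576; θ=atan2(y, x)=169.0271° ≈ 169.0°
Leg 2: φ1=0.5716390, φ2=0.9916734, Δφ=0.4200344, Δλ=-2.1407196 rad; a=sin²(Δφ/2)+cosφ1·cosφ2·sin²(Δλ/2)=0.3977781480; c=2·atan2(√a, √(1-a))=1.364900953; dist=6371·c=8695.784 ≈ 8695.8 km; running total=10174.4 km
Leg 2 bearing: y=sinΔλ·cosφ2=-0.46078671, x=cosφ1·sinφ2-sinφ1·cosφ2·cosΔλ=0.86364251; θ=atan2(y, x)=-28.0816° <0 so +360° → 331.9184° ≈ 331.9°
Leg 3: φ1=0.9916734, φ2=0.5960910, Δφ=-0.3955824, Δλ=-0.6746186 rad; a=sin²(Δφ/2)+cosφ1·cosφ2·sin²(Δλ/2)=0.0882190774; c=2·atan2(√a, √(1-a))=0.603134229; dist=6371·c=3842.568 ≈ 3842.6 km; running total=14017.0 km
Leg 3 bearing: y=sinΔλ·cosφ2=-0.51687889, x=cosφ1·sinφ2-sinφ1·cosφ2·cosΔλ=-0.23362812; θ=atan2(y, x)=-114.3229° <0 so +360° → 245.6771° ≈ 245.7°
Leg 4: φ1=0.5960910, φ2=1.0467141, Δφ=0.4506231, Δλ=3.8030236 rad; a=sin²(Δφ/2)+cosφ1·cosφ2·sin²(Δλ/2)=0.4203612388; c=2·atan2(√a, √(1-a))=1.410837537; dist=6371·c=8988.446 ≈ 8988.4 km; running total=23005.4 km
Leg 4 bearing: y=sinΔλ·cosφ2=-0.30738046, x=cosφ1·sinφ2-sinφ1·cosφ2·cosΔλ=0.93816199; θ=atan2(y, x)=-18.1409° <0 so +360° → 341.8591° ≈ 341.9°
Leg 5: φ1=1.0467141, φ2=-1.3766686, Δφ=-2.4233827, Δλ=-3.8739171 rad; a=sin²(Δφ/2)+cosφ1·cosφ2·sin²(Δλ/2)=0.9606536890; c=2·atan2(√a, √(1-a))=2.742225825; dist=6371·c=17470.721 ≈ 17470.7 km; running total=40476.1 km
Leg 5 bearing: y=sinΔλ·cosφ2=0.12898010, x=cosφ1·sinφ2-sinφ1·cosφ2·cosΔλ=-0.36681991; θ=atan2(y, x)=160.6275° ≈ 160.6°
Leg 6: φ1=-1.3766686, φ2=1.2614995, Δφ=2.6381681, Δλ=1.0326520 rad; a=sin²(Δφ/2)+cosφ1·cosφ2·sin²(Δλ/2)=0.9522795025; c=2·atan2(√a, √(1-a))=2.701140557; dist=6371·c=17208.966 ≈ 17209.0 km; running total=57685.1 km
Leg 6 bearing: y=sinΔλ·cosφ2=0.26136692, x=cosφ1·sinφ2-sinφ1·cosφ2·cosΔλ=0.33683874; θ=atan2(y, x)=37.8093° ≈ 37.8°
Leg 7: φ1=1.2614995, φ2=0.9960681, Δφ=-0.2654314, Δλ=-0.6245067 rad; a=sin²(Δφ/2)+cosφ1·cosφ2·sin²(Δλ/2)=0.0331261808; c=2·atan2(√a, √(1-a))=0.366052266; dist=6371·c=2332.119 ≈ 2332.1 km; running total=60017.2 km
Leg 7 bearing: y=sinΔλ·cosφ2=-0.31784529, x=cosφ1·sinφ2-sinφ1·cosφ2·cosΔλ=-0.16458955; θ=atan2(y, x)=-117.3764° <0 so +360° → 242.6236° ≈ 242.6°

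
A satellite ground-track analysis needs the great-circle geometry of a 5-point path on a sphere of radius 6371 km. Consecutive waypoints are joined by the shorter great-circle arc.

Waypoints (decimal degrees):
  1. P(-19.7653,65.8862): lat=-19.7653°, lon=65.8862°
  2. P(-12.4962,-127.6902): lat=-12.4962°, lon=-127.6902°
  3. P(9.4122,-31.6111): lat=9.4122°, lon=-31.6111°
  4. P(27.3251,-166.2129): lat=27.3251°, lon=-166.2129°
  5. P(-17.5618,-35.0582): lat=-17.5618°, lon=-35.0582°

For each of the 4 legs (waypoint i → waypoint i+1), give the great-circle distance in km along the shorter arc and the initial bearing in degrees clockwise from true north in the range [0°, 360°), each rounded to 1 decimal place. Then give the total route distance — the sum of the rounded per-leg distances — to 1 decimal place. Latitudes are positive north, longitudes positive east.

Leg 1: dist=16132.1 km, bearing=156.4°
Leg 2: dist=10885.6 km, bearing=82.0°
Leg 3: dist=13644.5 km, bearing=311.3°
Leg 4: dist=14911.3 km, bearing=88.4°
Total: 55573.5 km

Leg 1: φ1=-0.3449696, φ2=-0.2180998, Δφ=0.1268697, Δλ=-3.3785455 rad; a=sin²(Δφ/2)+cosφ1·cosφ2·sin²(Δλ/2)=0.9099738065; c=2·atan2(√a, √(1-a))=2.532115824; dist=6371·c=16132.110 ≈ 16132.1 km; running total=16132.1 km
Leg 1 bearing: y=sinΔλ·cosφ2=0.22918080, x=cosφ1·sinφ2-sinφ1·cosφ2·cosΔλ=-0.52455893; θ=atan2(y, x)=156.3994° ≈ 156.4°
Leg 2: φ1=-0.2180998, φ2=0.1642739, Δφ=0.3823737, Δλ=1.6768966 rad; a=sin²(Δφ/2)+cosφ1·cosφ2·sin²(Δλ/2)=0.5686928699; c=2·atan2(√a, √(1-a))=1.708617968; dist=6371·c=10885.605 ≈ 10885.6 km; running total=27017.7 km
Leg 2 bearing: y=sinΔλ·cosφ2=0.98098971, x=cosφ1·sinφ2-sinφ1·cosφ2·cosΔλ=0.13705602; θ=atan2(y, x)=82.0466° ≈ 82.0°
Leg 3: φ1=0.1642739, φ2=0.4769130, Δφ=0.3126391, Δλ=-2.3492446 rad; a=sin²(Δφ/2)+cosφ1·cosφ2·sin²(Δλ/2)=0.7701781687; c=2·atan2(√a, √(1-a))=2.141656866; dist=6371·c=13644.496 ≈ 13644.5 km; running total=40662.2 km
Leg 3 bearing: y=sinΔλ·cosφ2=-0.63255589, x=cosφ1·sinφ2-sinφ1·cosφ2·cosΔλ=0.55487663; θ=atan2(y, x)=-48.7428° <0 so +360° → 311.2572° ≈ 311.3°
Leg 4: φ1=0.4769130, φ2=-0.3065112, Δφ=-0.7834242, Δλ=2.2890813 rad; a=sin²(Δφ/2)+cosφ1·cosφ2·sin²(Δλ/2)=0.8479597936; c=2·atan2(√a, √(1-a))=2.340495983; dist=6371·c=14911.300 ≈ 14911.3 km; running total=55573.5 km
Leg 4 bearing: y=sinΔλ·cosφ2=0.71784268, x=cosφ1·sinφ2-sinφ1·cosφ2·cosΔλ=0.01994535; θ=atan2(y, x)=88.4084° ≈ 88.4°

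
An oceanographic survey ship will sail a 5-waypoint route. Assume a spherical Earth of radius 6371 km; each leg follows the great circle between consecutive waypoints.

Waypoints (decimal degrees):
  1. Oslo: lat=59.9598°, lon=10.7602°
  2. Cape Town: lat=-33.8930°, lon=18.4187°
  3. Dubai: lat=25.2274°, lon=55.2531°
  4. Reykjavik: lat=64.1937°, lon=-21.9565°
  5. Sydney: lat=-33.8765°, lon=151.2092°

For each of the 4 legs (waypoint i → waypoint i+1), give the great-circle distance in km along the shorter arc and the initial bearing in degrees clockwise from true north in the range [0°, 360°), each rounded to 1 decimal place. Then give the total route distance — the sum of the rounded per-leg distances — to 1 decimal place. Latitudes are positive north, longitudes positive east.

Leg 1: φ1=1.0464959, φ2=-0.5915444, Δφ=-1.6380404, Δλ=0.1336660 rad; a=sin²(Δφ/2)+cosφ1·cosφ2·sin²(Δλ/2)=0.5354500210; c=2·atan2(√a, √(1-a))=1.641755904; dist=6371·c=10459.627 ≈ 10459.6 km; running total=10459.6 km
Leg 1 bearing: y=sinΔλ·cosφ2=0.11062346, x=cosφ1·sinφ2-sinφ1·cosφ2·cosΔλ=-0.99133023; θ=atan2(y, x)=173.6327° ≈ 173.6°
Leg 2: φ1=-0.5915444, φ2=0.4403012, Δφ=1.0318456, Δλ=0.6428816 rad; a=sin²(Δφ/2)+cosφ1·cosφ2·sin²(Δλ/2)=0.3183336472; c=2·atan2(√a, √(1-a))=1.198953746; dist=6371·c=7638.534 ≈ 7638.5 km; running total=18098.1 km
Leg 2 bearing: y=sinΔλ·cosφ2=0.54232553, x=cosφ1·sinφ2-sinφ1·cosφ2·cosΔλ=0.75754364; θ=atan2(y, x)=35.5989° ≈ 35.6°
Leg 3: φ1=0.4403012, φ2=1.1203914, Δφ=0.6800902, Δλ=-1.3475617 rad; a=sin²(Δφ/2)+cosφ1·cosφ2·sin²(Δλ/2)=0.2645550825; c=2·atan2(√a, √(1-a))=1.080497156; dist=6371·c=6883.847 ≈ 6883.8 km; running total=24981.9 km
Leg 3 bearing: y=sinΔλ·cosφ2=-0.42452801, x=cosφ1·sinφ2-sinφ1·cosφ2·cosΔλ=0.77332964; θ=atan2(y, x)=-28.7651° <0 so +360° → 331.2349° ≈ 331.2°
Leg 4: φ1=1.1203914, φ2=-0.5912565, Δφ=-1.7116479, Δλ=3.0223116 rad; a=sin²(Δφ/2)+cosφ1·cosφ2·sin²(Δλ/2)=0.9303379512; c=2·atan2(√a, √(1-a))=2.607392017; dist=6371·c=16611.695 ≈ 16611.7 km; running total=41593.6 km
Leg 4 bearing: y=sinΔλ·cosφ2=0.09879733, x=cosφ1·sinφ2-sinφ1·cosφ2·cosΔλ=0.49947580; θ=atan2(y, x)=11.1888° ≈ 11.2°

Leg 1: dist=10459.6 km, bearing=173.6°
Leg 2: dist=7638.5 km, bearing=35.6°
Leg 3: dist=6883.8 km, bearing=331.2°
Leg 4: dist=16611.7 km, bearing=11.2°
Total: 41593.6 km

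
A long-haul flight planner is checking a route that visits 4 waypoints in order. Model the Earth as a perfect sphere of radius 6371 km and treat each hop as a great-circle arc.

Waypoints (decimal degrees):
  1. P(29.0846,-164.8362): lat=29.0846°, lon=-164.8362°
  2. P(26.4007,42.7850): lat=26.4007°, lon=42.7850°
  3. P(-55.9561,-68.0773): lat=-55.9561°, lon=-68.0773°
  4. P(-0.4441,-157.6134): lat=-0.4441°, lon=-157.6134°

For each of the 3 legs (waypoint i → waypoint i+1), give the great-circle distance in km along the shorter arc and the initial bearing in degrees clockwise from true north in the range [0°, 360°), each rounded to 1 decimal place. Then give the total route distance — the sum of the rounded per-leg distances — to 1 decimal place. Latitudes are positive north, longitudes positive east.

Leg 1: φ1=0.5076220, φ2=0.4607791, Δφ=-0.0468429, Δλ=3.6236735 rad; a=sin²(Δφ/2)+cosφ1·cosφ2·sin²(Δλ/2)=0.7387040498; c=2·atan2(√a, √(1-a))=2.068498907; dist=6371·c=13178.407 ≈ 13178.4 km; running total=13178.4 km
Leg 1 bearing: y=sinΔλ·cosφ2=-0.41527087, x=cosφ1·sinφ2-sinφ1·cosφ2·cosΔλ=0.77435884; θ=atan2(y, x)=-28.2036° <0 so +360° → 331.7964° ≈ 331.8°
Leg 2: φ1=0.4607791, φ2=-0.9766182, Δφ=-1.4373973, Δλ=-1.9349122 rad; a=sin²(Δφ/2)+cosφ1·cosφ2·sin²(Δλ/2)=0.7735063325; c=2·atan2(√a, √(1-a))=2.149587819; dist=6371·c=13695.024 ≈ 13695.0 km; running total=26873.4 km
Leg 2 bearing: y=sinΔλ·cosφ2=-0.52312507, x=cosφ1·sinφ2-sinφ1·cosφ2·cosΔλ=-0.65354212; θ=atan2(y, x)=-141.3246° <0 so +360° → 218.6754° ≈ 218.7°
Leg 3: φ1=-0.9766182, φ2=-0.0077510, Δφ=0.9688672, Δλ=-1.5626997 rad; a=sin²(Δφ/2)+cosφ1·cosφ2·sin²(Δλ/2)=0.4945225018; c=2·atan2(√a, √(1-a))=1.559841111; dist=6371·c=9937.748 ≈ 9937.7 km; running total=36811.1 km
Leg 3 bearing: y=sinΔλ·cosφ2=-0.99993718, x=cosφ1·sinφ2-sinφ1·cosφ2·cosΔλ=0.00236944; θ=atan2(y, x)=-89.8642° <0 so +360° → 270.1358° ≈ 270.1°

Leg 1: dist=13178.4 km, bearing=331.8°
Leg 2: dist=13695.0 km, bearing=218.7°
Leg 3: dist=9937.7 km, bearing=270.1°
Total: 36811.1 km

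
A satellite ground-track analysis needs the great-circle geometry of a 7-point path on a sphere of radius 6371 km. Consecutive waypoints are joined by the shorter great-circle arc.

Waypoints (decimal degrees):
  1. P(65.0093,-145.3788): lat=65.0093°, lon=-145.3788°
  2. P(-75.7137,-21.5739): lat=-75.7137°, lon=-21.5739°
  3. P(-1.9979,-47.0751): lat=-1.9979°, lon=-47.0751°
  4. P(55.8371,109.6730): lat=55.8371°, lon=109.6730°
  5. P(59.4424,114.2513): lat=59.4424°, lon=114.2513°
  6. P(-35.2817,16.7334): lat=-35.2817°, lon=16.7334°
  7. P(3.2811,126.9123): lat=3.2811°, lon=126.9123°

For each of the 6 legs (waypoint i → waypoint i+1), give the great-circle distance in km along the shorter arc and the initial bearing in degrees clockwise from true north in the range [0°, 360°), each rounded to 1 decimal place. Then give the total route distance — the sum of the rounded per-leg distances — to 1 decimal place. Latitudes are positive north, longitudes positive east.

Leg 1: φ1=1.1346263, φ2=-1.3214534, Δφ=-2.4560797, Δλ=2.1608031 rad; a=sin²(Δφ/2)+cosφ1·cosφ2·sin²(Δλ/2)=0.9681744226; c=2·atan2(√a, √(1-a))=2.782878001; dist=6371·c=17729.716 ≈ 17729.7 km; running total=17729.7 km
Leg 1 bearing: y=sinΔλ·cosφ2=0.20504806, x=cosφ1·sinφ2-sinφ1·cosφ2·cosΔλ=-0.28496690; θ=atan2(y, x)=144.2631° ≈ 144.3°
Leg 2: φ1=-1.3214534, φ2=-0.0348699, Δφ=1.2865834, Δλ=-0.4450799 rad; a=sin²(Δφ/2)+cosφ1·cosφ2·sin²(Δλ/2)=0.3718121785; c=2·atan2(√a, √(1-a))=1.311525681; dist=6371·c=8355.730 ≈ 8355.7 km; running total=26085.4 km
Leg 2 bearing: y=sinΔλ·cosφ2=-0.43026828, x=cosφ1·sinφ2-sinφ1·cosφ2·cosΔλ=0.86552916; θ=atan2(y, x)=-26.4327° <0 so +360° → 333.5673° ≈ 333.6°
Leg 3: φ1=-0.0348699, φ2=0.9745412, Δφ=1.0094112, Δλ=2.7357704 rad; a=sin²(Δφ/2)+cosφ1·cosφ2·sin²(Δλ/2)=0.7722355985; c=2·atan2(√a, √(1-a))=2.146554869; dist=6371·c=13675.701 ≈ 13675.7 km; running total=39761.1 km
Leg 3 bearing: y=sinΔλ·cosφ2=0.22168462, x=cosφ1·sinφ2-sinφ1·cosφ2·cosΔλ=0.80895429; θ=atan2(y, x)=15.3250° ≈ 15.3°
Leg 4: φ1=0.9745412, φ2=1.0374656, Δφ=0.0629244, Δλ=0.0799064 rad; a=sin²(Δφ/2)+cosφ1·cosφ2·sin²(Δλ/2)=0.0014450207; c=2·atan2(√a, √(1-a))=0.076045178; dist=6371·c=484.484 ≈ 484.5 km; running total=40245.6 km
Leg 4 bearing: y=sinΔλ·cosφ2=0.04058154, x=cosφ1·sinφ2-sinφ1·cosφ2·cosΔλ=0.06422514; θ=atan2(y, x)=32.2873° ≈ 32.3°
Leg 5: φ1=1.0374656, φ2=-0.6157818, Δφ=-1.6532474, Δλ=-1.7020084 rad; a=sin²(Δφ/2)+cosφ1·cosφ2·sin²(Δλ/2)=0.7758395695; c=2·atan2(√a, √(1-a))=2.155172447; dist=6371·c=13730.604 ≈ 13730.6 km; running total=53976.2 km
Leg 5 bearing: y=sinΔλ·cosφ2=-0.80930504, x=cosφ1·sinφ2-sinφ1·cosφ2·cosΔλ=-0.20168164; θ=atan2(y, x)=-103.9933° <0 so +360° → 256.0067° ≈ 256.0°
Leg 6: φ1=-0.6157818, φ2=0.0572660, Δφ=0.6730478, Δλ=1.9229846 rad; a=sin²(Δφ/2)+cosφ1·cosφ2·sin²(Δλ/2)=0.6570946965; c=2·atan2(√a, √(1-a))=1.890399015; dist=6371·c=12043.732 ≈ 12043.7 km; running total=66019.9 km
Leg 6 bearing: y=sinΔλ·cosφ2=0.93708149, x=cosφ1·sinφ2-sinφ1·cosφ2·cosΔλ=-0.15219497; θ=atan2(y, x)=99.2251° ≈ 99.2°

Leg 1: dist=17729.7 km, bearing=144.3°
Leg 2: dist=8355.7 km, bearing=333.6°
Leg 3: dist=13675.7 km, bearing=15.3°
Leg 4: dist=484.5 km, bearing=32.3°
Leg 5: dist=13730.6 km, bearing=256.0°
Leg 6: dist=12043.7 km, bearing=99.2°
Total: 66019.9 km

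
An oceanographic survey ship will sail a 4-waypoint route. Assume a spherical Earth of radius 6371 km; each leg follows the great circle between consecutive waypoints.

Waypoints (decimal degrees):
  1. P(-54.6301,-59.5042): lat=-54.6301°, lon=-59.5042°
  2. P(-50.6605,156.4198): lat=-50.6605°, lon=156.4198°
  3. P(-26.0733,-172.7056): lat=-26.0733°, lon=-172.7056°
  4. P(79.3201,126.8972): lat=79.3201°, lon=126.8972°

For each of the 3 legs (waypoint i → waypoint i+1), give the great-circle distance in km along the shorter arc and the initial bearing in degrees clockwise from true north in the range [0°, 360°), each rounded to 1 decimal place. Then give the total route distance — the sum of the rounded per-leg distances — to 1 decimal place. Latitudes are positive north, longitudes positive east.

Leg 1: φ1=-0.9534751, φ2=-0.8841925, Δφ=0.0692826, Δλ=3.7685847 rad; a=sin²(Δφ/2)+cosφ1·cosφ2·sin²(Δλ/2)=0.3332455718; c=2·atan2(√a, √(1-a))=1.230773241; dist=6371·c=7841.256 ≈ 7841.3 km; running total=7841.3 km
Leg 1 bearing: y=sinΔλ·cosφ2=-0.37192483, x=cosφ1·sinφ2-sinφ1·cosφ2·cosΔλ=-0.86628157; θ=atan2(y, x)=-156.7645° <0 so +360° → 203.2355° ≈ 203.2°
Leg 2: φ1=-0.8841925, φ2=-0.4550649, Δφ=0.4291276, Δλ=-5.7443219 rad; a=sin²(Δφ/2)+cosφ1·cosφ2·sin²(Δλ/2)=0.0856797543; c=2·atan2(√a, √(1-a))=0.594121669; dist=6371·c=3785.149 ≈ 3785.1 km; running total=11626.4 km
Leg 2 bearing: y=sinΔλ·cosφ2=0.46093771, x=cosφ1·sinφ2-sinφ1·cosφ2·cosΔλ=0.31763401; θ=atan2(y, x)=55.4291° ≈ 55.4°
Leg 3: φ1=-0.4550649, φ2=1.3843969, Δφ=1.8394618, Δλ=5.2290553 rad; a=sin²(Δφ/2)+cosφ1·cosφ2·sin²(Δλ/2)=0.6748387546; c=2·atan2(√a, √(1-a))=1.928023187; dist=6371·c=12283.436 ≈ 12283.4 km; running total=23909.8 km
Leg 3 bearing: y=sinΔλ·cosφ2=-0.16113197, x=cosφ1·sinφ2-sinφ1·cosφ2·cosΔλ=0.92290960; θ=atan2(y, x)=-9.9035° <0 so +360° → 350.0965° ≈ 350.1°

Leg 1: dist=7841.3 km, bearing=203.2°
Leg 2: dist=3785.1 km, bearing=55.4°
Leg 3: dist=12283.4 km, bearing=350.1°
Total: 23909.8 km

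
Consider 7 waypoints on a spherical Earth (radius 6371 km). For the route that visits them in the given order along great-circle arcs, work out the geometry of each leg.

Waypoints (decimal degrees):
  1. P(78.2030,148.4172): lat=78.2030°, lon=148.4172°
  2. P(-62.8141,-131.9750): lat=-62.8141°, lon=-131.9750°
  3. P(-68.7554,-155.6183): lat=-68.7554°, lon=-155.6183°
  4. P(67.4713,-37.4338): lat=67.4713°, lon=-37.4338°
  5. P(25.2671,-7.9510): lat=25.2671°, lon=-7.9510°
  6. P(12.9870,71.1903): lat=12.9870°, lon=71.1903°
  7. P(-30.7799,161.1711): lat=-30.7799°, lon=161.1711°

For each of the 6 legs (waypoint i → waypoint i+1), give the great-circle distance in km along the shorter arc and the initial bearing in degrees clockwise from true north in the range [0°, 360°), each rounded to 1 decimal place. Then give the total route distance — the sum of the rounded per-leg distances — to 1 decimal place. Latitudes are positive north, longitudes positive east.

Leg 1: dist=16527.7 km, bearing=120.3°
Leg 2: dist=1252.7 km, bearing=228.1°
Leg 3: dist=17557.0 km, bearing=63.8°
Leg 4: dist=5104.1 km, bearing=141.7°
Leg 5: dist=8319.1 km, bearing=82.6°
Leg 6: dist=10740.1 km, bearing=120.1°
Total: 59500.7 km

Leg 1: φ1=1.3648998, φ2=-1.0963129, Δφ=-2.4612127, Δλ=-4.8937671 rad; a=sin²(Δφ/2)+cosφ1·cosφ2·sin²(Δλ/2)=0.9269455643; c=2·atan2(√a, √(1-a))=2.594212833; dist=6371·c=16527.730 ≈ 16527.7 km; running total=16527.7 km
Leg 1 bearing: y=sinΔλ·cosφ2=0.44938441, x=cosφ1·sinφ2-sinφ1·cosφ2·cosΔλ=-0.26253303; θ=atan2(y, x)=120.2937° ≈ 120.3°
Leg 2: φ1=-1.0963129, φ2=-1.2000081, Δφ=-0.1036952, Δλ=-0.4126534 rad; a=sin²(Δφ/2)+cosφ1·cosφ2·sin²(Δλ/2)=0.0096339176; c=2·atan2(√a, √(1-a))=0.196621616; dist=6371·c=1252.676 ≈ 1252.7 km; running total=17780.4 km
Leg 2 bearing: y=sinΔλ·cosφ2=-0.14531744, x=cosφ1·sinφ2-sinφ1·cosφ2·cosΔλ=-0.13056516; θ=atan2(y, x)=-131.9391° <0 so +360° → 228.0609° ≈ 228.1°
Leg 3: φ1=-1.2000081, φ2=1.1775963, Δφ=2.3776044, Δλ=2.0627086 rad; a=sin²(Δφ/2)+cosφ1·cosφ2·sin²(Δλ/2)=0.9632441791; c=2·atan2(√a, √(1-a))=2.755767859; dist=6371·c=17556.997 ≈ 17557.0 km; running total=35337.4 km
Leg 3 bearing: y=sinΔλ·cosφ2=0.33771701, x=cosφ1·sinφ2-sinφ1·cosφ2·cosΔλ=0.16603176; θ=atan2(y, x)=63.8199° ≈ 63.8°
Leg 4: φ1=1.1775963, φ2=0.4409941, Δφ=-0.7366022, Δλ=0.5145719 rad; a=sin²(Δφ/2)+cosφ1·cosφ2·sin²(Δλ/2)=0.1520569295; c=2·atan2(√a, √(1-a))=0.801143244; dist=6371·c=5104.084 ≈ 5104.1 km; running total=40441.5 km
Leg 4 bearing: y=sinΔλ·cosφ2=0.44507601, x=cosφ1·sinφ2-sinφ1·cosφ2·cosΔλ=-0.56360431; θ=atan2(y, x)=141.7020° ≈ 141.7°
Leg 5: φ1=0.4409941, φ2=0.2266659, Δφ=-0.2143282, Δλ=1.3812763 rad; a=sin²(Δφ/2)+cosφ1·cosφ2·sin²(Δλ/2)=0.3690350844; c=2·atan2(√a, √(1-a))=1.305775020; dist=6371·c=8319.093 ≈ 8319.1 km; running total=48760.6 km
Leg 5 bearing: y=sinΔλ·cosφ2=0.95697384, x=cosφ1·sinφ2-sinφ1·cosφ2·cosΔλ=0.12487529; θ=atan2(y, x)=82.5655° ≈ 82.6°
Leg 6: φ1=0.2266659, φ2=-0.5372106, Δφ=-0.7638765, Δλ=1.5704612 rad; a=sin²(Δφ/2)+cosφ1·cosφ2·sin²(Δλ/2)=0.5573615582; c=2·atan2(√a, √(1-a))=1.685772598; dist=6371·c=10740.057 ≈ 10740.1 km; running total=59500.7 km
Leg 6 bearing: y=sinΔλ·cosφ2=0.85913943, x=cosφ1·sinφ2-sinφ1·cosφ2·cosΔλ=-0.49871641; θ=atan2(y, x)=120.1345° ≈ 120.1°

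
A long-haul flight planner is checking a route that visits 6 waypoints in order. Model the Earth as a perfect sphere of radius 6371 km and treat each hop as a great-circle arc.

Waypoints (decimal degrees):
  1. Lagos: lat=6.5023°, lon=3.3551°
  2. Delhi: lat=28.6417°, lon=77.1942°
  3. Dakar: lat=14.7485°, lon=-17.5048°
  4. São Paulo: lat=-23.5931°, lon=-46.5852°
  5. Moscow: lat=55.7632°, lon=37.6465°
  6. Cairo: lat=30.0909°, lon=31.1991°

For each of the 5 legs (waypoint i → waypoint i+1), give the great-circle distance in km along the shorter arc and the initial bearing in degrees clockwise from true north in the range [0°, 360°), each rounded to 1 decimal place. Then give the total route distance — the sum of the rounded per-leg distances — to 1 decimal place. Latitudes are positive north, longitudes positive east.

Leg 1: dist=8086.5 km, bearing=62.0°
Leg 2: dist=9672.9 km, bearing=285.2°
Leg 3: dist=5307.5 km, bearing=217.0°
Leg 4: dist=11809.4 km, bearing=35.7°
Leg 5: dist=2899.6 km, bearing=192.8°
Total: 37775.9 km

Leg 1: φ1=0.1134865, φ2=0.4998920, Δφ=0.3864054, Δλ=1.2887354 rad; a=sin²(Δφ/2)+cosφ1·cosφ2·sin²(Δλ/2)=0.3515067389; c=2·atan2(√a, √(1-a))=1.269261093; dist=6371·c=8086.462 ≈ 8086.5 km; running total=8086.5 km
Leg 1 bearing: y=sinΔλ·cosφ2=0.84295362, x=cosφ1·sinφ2-sinφ1·cosφ2·cosΔλ=0.44858466; θ=atan2(y, x)=61.9800° ≈ 62.0°
Leg 2: φ1=0.4998920, φ2=0.2574099, Δφ=-0.2424821, Δλ=-1.6528093 rad; a=sin²(Δφ/2)+cosφ1·cosφ2·sin²(Δλ/2)=0.4737507849; c=2·atan2(√a, √(1-a))=1.518273752; dist=6371·c=9672.922 ≈ 9672.9 km; running total=17759.4 km
Leg 2 bearing: y=sinΔλ·cosφ2=-0.96380216, x=cosφ1·sinφ2-sinφ1·cosφ2·cosΔλ=0.26139875; θ=atan2(y, x)=-74.8255° <0 so +360° → 285.1745° ≈ 285.2°
Leg 3: φ1=0.2574099, φ2=-0.4117773, Δφ=-0.6691872, Δλ=-0.5075487 rad; a=sin²(Δφ/2)+cosφ1·cosφ2·sin²(Δλ/2)=0.1636958568; c=2·atan2(√a, √(1-a))=0.833068443; dist=6371·c=5307.479 ≈ 5307.5 km; running total=23066.9 km
Leg 3 bearing: y=sinΔλ·cosφ2=-0.44540912, x=cosφ1·sinφ2-sinφ1·cosφ2·cosΔλ=-0.59093892; θ=atan2(y, x)=-142.9935° <0 so +360° → 217.0065° ≈ 217.0°
Leg 4: φ1=-0.4117773, φ2=0.9732514, Δφ=1.3850287, Δλ=1.4701205 rad; a=sin²(Δφ/2)+cosφ1·cosφ2·sin²(Δλ/2)=0.6395328296; c=2·atan2(√a, √(1-a))=1.853617302; dist=6371·c=11809.396 ≈ 11809.4 km; running total=34876.3 km
Leg 4 bearing: y=sinΔλ·cosφ2=0.55976566, x=cosφ1·sinφ2-sinφ1·cosφ2·cosΔλ=0.78024660; θ=atan2(y, x)=35.6565° ≈ 35.7°
Leg 5: φ1=0.9732514, φ2=0.5251853, Δφ=-0.4480662, Δλ=-0.1125284 rad; a=sin²(Δφ/2)+cosφ1·cosφ2·sin²(Δλ/2)=0.0508961044; c=2·atan2(√a, √(1-a))=0.455121126; dist=6371·c=2899.577 ≈ 2899.6 km; running total=37775.9 km
Leg 5 bearing: y=sinΔλ·cosφ2=-0.09715768, x=cosφ1·sinφ2-sinφ1·cosφ2·cosΔλ=-0.42869937; θ=atan2(y, x)=-167.2306° <0 so +360° → 192.7694° ≈ 192.8°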